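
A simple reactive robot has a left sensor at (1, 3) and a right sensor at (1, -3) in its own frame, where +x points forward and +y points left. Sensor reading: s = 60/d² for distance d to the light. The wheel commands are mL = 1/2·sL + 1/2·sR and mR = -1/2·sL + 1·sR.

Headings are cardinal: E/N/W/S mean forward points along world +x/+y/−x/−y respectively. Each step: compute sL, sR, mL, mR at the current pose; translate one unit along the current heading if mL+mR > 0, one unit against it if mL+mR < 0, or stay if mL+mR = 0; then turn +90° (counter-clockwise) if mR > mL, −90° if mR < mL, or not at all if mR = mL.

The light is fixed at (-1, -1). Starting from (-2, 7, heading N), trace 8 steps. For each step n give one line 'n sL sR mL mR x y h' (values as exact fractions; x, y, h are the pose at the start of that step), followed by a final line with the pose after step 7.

0 60/97 12/17 1092/1649 654/1649 -2 7 N
1 5/12 5/3 25/24 35/24 -2 8 E
2 60/109 60/109 60/109 30/109 -1 8 N
3 6/17 6/5 66/85 87/85 -1 9 E
4 12/25 60/137 1572/3425 678/3425 0 9 N
5 3/10 15/17 201/340 249/340 0 10 E
6 12/29 60/169 1884/4901 726/4901 1 10 N
7 10/39 2/3 6/13 7/13 1 11 E
final 2 11 N

n=0: pose=(-2,7,N); sL=60/97, sR=12/17; mL=1092/1649, mR=654/1649; mL+mR=18/17 → advance +1; mR−mL=-438/1649 → turn -1·90°
n=1: pose=(-2,8,E); sL=5/12, sR=5/3; mL=25/24, mR=35/24; mL+mR=5/2 → advance +1; mR−mL=5/12 → turn +1·90°
n=2: pose=(-1,8,N); sL=60/109, sR=60/109; mL=60/109, mR=30/109; mL+mR=90/109 → advance +1; mR−mL=-30/109 → turn -1·90°
n=3: pose=(-1,9,E); sL=6/17, sR=6/5; mL=66/85, mR=87/85; mL+mR=9/5 → advance +1; mR−mL=21/85 → turn +1·90°
n=4: pose=(0,9,N); sL=12/25, sR=60/137; mL=1572/3425, mR=678/3425; mL+mR=90/137 → advance +1; mR−mL=-894/3425 → turn -1·90°
n=5: pose=(0,10,E); sL=3/10, sR=15/17; mL=201/340, mR=249/340; mL+mR=45/34 → advance +1; mR−mL=12/85 → turn +1·90°
n=6: pose=(1,10,N); sL=12/29, sR=60/169; mL=1884/4901, mR=726/4901; mL+mR=90/169 → advance +1; mR−mL=-1158/4901 → turn -1·90°
n=7: pose=(1,11,E); sL=10/39, sR=2/3; mL=6/13, mR=7/13; mL+mR=1 → advance +1; mR−mL=1/13 → turn +1·90°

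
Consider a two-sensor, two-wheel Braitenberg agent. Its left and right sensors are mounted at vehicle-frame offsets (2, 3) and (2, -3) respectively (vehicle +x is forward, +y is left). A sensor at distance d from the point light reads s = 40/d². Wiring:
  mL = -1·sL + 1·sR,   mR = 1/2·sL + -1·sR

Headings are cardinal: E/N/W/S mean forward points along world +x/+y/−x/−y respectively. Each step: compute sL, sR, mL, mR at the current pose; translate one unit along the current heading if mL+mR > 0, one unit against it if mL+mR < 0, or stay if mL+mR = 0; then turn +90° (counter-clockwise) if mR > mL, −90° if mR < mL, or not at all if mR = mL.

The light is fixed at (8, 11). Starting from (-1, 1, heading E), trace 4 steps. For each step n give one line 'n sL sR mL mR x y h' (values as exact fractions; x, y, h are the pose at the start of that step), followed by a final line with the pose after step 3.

n=0: pose=(-1,1,E); sL=20/49, sR=20/109; mL=-1200/5341, mR=110/5341; mL+mR=-10/49 → advance -1; mR−mL=1310/5341 → turn +1·90°
n=1: pose=(-2,1,N); sL=40/233, sR=40/113; mL=4800/26329, mR=-7060/26329; mL+mR=-20/233 → advance -1; mR−mL=-11860/26329 → turn -1·90°
n=2: pose=(-2,0,E); sL=5/16, sR=2/13; mL=-33/208, mR=1/416; mL+mR=-5/32 → advance -1; mR−mL=67/416 → turn +1·90°
n=3: pose=(-3,0,N); sL=40/277, sR=8/29; mL=1056/8033, mR=-1636/8033; mL+mR=-20/277 → advance -1; mR−mL=-2692/8033 → turn -1·90°

0 20/49 20/109 -1200/5341 110/5341 -1 1 E
1 40/233 40/113 4800/26329 -7060/26329 -2 1 N
2 5/16 2/13 -33/208 1/416 -2 0 E
3 40/277 8/29 1056/8033 -1636/8033 -3 0 N
final -3 -1 E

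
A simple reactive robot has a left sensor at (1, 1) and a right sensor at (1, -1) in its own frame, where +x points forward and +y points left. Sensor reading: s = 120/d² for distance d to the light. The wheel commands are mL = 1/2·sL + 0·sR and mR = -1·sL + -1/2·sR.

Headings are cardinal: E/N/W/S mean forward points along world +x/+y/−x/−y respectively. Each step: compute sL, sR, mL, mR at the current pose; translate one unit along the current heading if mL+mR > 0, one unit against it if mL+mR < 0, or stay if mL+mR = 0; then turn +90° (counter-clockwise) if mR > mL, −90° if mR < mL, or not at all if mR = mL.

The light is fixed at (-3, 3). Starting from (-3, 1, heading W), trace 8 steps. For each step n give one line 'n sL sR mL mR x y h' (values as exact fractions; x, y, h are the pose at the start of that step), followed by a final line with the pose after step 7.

n=0: pose=(-3,1,W); sL=12, sR=60; mL=6, mR=-42; mL+mR=-36 → advance -1; mR−mL=-48 → turn -1·90°
n=1: pose=(-2,1,N); sL=120, sR=24; mL=60, mR=-132; mL+mR=-72 → advance -1; mR−mL=-192 → turn -1·90°
n=2: pose=(-2,0,E); sL=15, sR=6; mL=15/2, mR=-18; mL+mR=-21/2 → advance -1; mR−mL=-51/2 → turn -1·90°
n=3: pose=(-3,0,S); sL=120/17, sR=120/17; mL=60/17, mR=-180/17; mL+mR=-120/17 → advance -1; mR−mL=-240/17 → turn -1·90°
n=4: pose=(-3,1,W); sL=12, sR=60; mL=6, mR=-42; mL+mR=-36 → advance -1; mR−mL=-48 → turn -1·90°
n=5: pose=(-2,1,N); sL=120, sR=24; mL=60, mR=-132; mL+mR=-72 → advance -1; mR−mL=-192 → turn -1·90°
n=6: pose=(-2,0,E); sL=15, sR=6; mL=15/2, mR=-18; mL+mR=-21/2 → advance -1; mR−mL=-51/2 → turn -1·90°
n=7: pose=(-3,0,S); sL=120/17, sR=120/17; mL=60/17, mR=-180/17; mL+mR=-120/17 → advance -1; mR−mL=-240/17 → turn -1·90°

0 12 60 6 -42 -3 1 W
1 120 24 60 -132 -2 1 N
2 15 6 15/2 -18 -2 0 E
3 120/17 120/17 60/17 -180/17 -3 0 S
4 12 60 6 -42 -3 1 W
5 120 24 60 -132 -2 1 N
6 15 6 15/2 -18 -2 0 E
7 120/17 120/17 60/17 -180/17 -3 0 S
final -3 1 W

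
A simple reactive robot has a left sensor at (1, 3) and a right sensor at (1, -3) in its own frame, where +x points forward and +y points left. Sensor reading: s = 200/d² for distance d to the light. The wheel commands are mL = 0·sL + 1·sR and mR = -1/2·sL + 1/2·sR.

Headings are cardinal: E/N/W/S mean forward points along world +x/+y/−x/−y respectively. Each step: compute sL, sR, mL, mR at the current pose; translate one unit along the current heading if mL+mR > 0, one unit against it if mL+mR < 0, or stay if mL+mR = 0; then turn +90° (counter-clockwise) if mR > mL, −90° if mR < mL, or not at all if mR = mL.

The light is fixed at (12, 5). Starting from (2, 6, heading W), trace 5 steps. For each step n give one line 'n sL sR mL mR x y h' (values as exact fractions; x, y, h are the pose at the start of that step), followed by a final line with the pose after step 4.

n=0: pose=(2,6,W); sL=8/5, sR=200/137; mL=200/137, mR=-48/685; mL+mR=952/685 → advance +1; mR−mL=-1048/685 → turn -1·90°
n=1: pose=(1,6,N); sL=1, sR=50/17; mL=50/17, mR=33/34; mL+mR=133/34 → advance +1; mR−mL=-67/34 → turn -1·90°
n=2: pose=(1,7,E); sL=8/5, sR=200/101; mL=200/101, mR=96/505; mL+mR=1096/505 → advance +1; mR−mL=-904/505 → turn -1·90°
n=3: pose=(2,7,S); sL=4, sR=20/17; mL=20/17, mR=-24/17; mL+mR=-4/17 → advance -1; mR−mL=-44/17 → turn -1·90°
n=4: pose=(2,8,W); sL=200/121, sR=200/157; mL=200/157, mR=-3600/18997; mL+mR=20600/18997 → advance +1; mR−mL=-27800/18997 → turn -1·90°

0 8/5 200/137 200/137 -48/685 2 6 W
1 1 50/17 50/17 33/34 1 6 N
2 8/5 200/101 200/101 96/505 1 7 E
3 4 20/17 20/17 -24/17 2 7 S
4 200/121 200/157 200/157 -3600/18997 2 8 W
final 1 8 N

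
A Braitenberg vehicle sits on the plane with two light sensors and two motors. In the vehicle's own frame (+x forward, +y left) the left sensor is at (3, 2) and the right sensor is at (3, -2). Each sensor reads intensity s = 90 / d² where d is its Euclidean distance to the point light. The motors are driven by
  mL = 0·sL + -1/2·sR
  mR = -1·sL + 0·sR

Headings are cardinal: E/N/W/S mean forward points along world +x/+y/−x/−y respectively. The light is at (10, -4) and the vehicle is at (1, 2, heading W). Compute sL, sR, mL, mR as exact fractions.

left sensor world pos  = (-2, 0); dL² = 160
right sensor world pos = (-2, 4); dR² = 208
sL = 90/160 = 9/16
sR = 90/208 = 45/104
mL = 0·sL + -1/2·sR = -45/208
mR = -1·sL + 0·sR = -9/16

9/16 45/104 -45/208 -9/16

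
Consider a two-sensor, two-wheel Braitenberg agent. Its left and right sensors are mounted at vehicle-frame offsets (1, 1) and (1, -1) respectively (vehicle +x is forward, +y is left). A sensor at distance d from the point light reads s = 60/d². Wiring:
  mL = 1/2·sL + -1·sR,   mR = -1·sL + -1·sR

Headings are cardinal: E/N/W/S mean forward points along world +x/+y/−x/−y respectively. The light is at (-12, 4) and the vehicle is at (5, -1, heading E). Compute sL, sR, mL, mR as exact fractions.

left sensor world pos  = (6, 0); dL² = 340
right sensor world pos = (6, -2); dR² = 360
sL = 60/340 = 3/17
sR = 60/360 = 1/6
mL = 1/2·sL + -1·sR = -4/51
mR = -1·sL + -1·sR = -35/102

3/17 1/6 -4/51 -35/102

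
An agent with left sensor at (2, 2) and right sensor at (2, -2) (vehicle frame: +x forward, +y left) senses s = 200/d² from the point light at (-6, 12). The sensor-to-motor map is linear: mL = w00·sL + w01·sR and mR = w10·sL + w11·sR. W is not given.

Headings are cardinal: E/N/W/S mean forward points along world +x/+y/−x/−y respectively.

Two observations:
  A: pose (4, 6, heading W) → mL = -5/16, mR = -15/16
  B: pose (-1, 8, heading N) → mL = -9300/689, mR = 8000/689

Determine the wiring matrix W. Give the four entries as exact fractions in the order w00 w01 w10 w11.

obs A: pose=(4,6,W) → sL=25/16, sR=5/2, mL=-5/16, mR=-15/16
obs B: pose=(-1,8,N) → sL=200/13, sR=200/53, mL=-9300/689, mR=8000/689
sensor matrix S = [[25/16, 5/2], [200/13, 200/53]]; det S = -44875/1378
solve [mL_A; mL_B] = S·[w00; w01] and [mR_A; mR_B] = S·[w10; w11]:
  w00 = -1, w01 = 1/2, w10 = 1, w11 = -1

-1 1/2 1 -1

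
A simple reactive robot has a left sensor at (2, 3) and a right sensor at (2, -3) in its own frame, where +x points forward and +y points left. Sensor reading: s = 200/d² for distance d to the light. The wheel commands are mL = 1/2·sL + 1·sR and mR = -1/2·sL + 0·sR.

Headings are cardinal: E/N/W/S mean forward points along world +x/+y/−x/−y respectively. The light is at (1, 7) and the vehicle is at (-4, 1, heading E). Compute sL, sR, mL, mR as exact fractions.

100/9 20/9 70/9 -50/9

left sensor world pos  = (-2, 4); dL² = 18
right sensor world pos = (-2, -2); dR² = 90
sL = 200/18 = 100/9
sR = 200/90 = 20/9
mL = 1/2·sL + 1·sR = 70/9
mR = -1/2·sL + 0·sR = -50/9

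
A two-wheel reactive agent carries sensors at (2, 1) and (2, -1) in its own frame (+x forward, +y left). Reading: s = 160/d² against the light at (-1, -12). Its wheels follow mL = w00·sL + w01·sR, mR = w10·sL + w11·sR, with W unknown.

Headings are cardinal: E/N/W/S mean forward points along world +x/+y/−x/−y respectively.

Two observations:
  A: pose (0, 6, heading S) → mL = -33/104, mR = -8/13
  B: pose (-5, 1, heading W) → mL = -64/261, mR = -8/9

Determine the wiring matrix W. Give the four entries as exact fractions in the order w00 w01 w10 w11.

1/2 -1 -1 0

obs A: pose=(0,6,S) → sL=8/13, sR=5/8, mL=-33/104, mR=-8/13
obs B: pose=(-5,1,W) → sL=8/9, sR=20/29, mL=-64/261, mR=-8/9
sensor matrix S = [[8/13, 5/8], [8/9, 20/29]]; det S = -445/3393
solve [mL_A; mL_B] = S·[w00; w01] and [mR_A; mR_B] = S·[w10; w11]:
  w00 = 1/2, w01 = -1, w10 = -1, w11 = 0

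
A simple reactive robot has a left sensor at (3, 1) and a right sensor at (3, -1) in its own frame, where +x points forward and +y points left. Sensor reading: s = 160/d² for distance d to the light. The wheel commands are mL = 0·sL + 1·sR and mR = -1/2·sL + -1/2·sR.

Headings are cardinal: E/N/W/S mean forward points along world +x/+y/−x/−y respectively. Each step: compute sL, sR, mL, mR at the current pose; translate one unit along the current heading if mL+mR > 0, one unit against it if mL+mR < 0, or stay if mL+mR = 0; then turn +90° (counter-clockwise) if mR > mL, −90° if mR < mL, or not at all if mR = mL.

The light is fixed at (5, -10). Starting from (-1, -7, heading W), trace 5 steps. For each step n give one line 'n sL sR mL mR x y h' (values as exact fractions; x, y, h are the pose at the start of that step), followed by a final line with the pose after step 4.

n=0: pose=(-1,-7,W); sL=32/17, sR=160/97; mL=160/97, mR=-2912/1649; mL+mR=-192/1649 → advance -1; mR−mL=-5632/1649 → turn -1·90°
n=1: pose=(0,-7,N); sL=20/9, sR=40/13; mL=40/13, mR=-310/117; mL+mR=50/117 → advance +1; mR−mL=-670/117 → turn -1·90°
n=2: pose=(0,-6,E); sL=160/29, sR=160/13; mL=160/13, mR=-3360/377; mL+mR=1280/377 → advance +1; mR−mL=-8000/377 → turn -1·90°
n=3: pose=(1,-6,S); sL=16, sR=80/13; mL=80/13, mR=-144/13; mL+mR=-64/13 → advance -1; mR−mL=-224/13 → turn -1·90°
n=4: pose=(1,-5,W); sL=32/13, sR=32/17; mL=32/17, mR=-480/221; mL+mR=-64/221 → advance -1; mR−mL=-896/221 → turn -1·90°

0 32/17 160/97 160/97 -2912/1649 -1 -7 W
1 20/9 40/13 40/13 -310/117 0 -7 N
2 160/29 160/13 160/13 -3360/377 0 -6 E
3 16 80/13 80/13 -144/13 1 -6 S
4 32/13 32/17 32/17 -480/221 1 -5 W
final 2 -5 N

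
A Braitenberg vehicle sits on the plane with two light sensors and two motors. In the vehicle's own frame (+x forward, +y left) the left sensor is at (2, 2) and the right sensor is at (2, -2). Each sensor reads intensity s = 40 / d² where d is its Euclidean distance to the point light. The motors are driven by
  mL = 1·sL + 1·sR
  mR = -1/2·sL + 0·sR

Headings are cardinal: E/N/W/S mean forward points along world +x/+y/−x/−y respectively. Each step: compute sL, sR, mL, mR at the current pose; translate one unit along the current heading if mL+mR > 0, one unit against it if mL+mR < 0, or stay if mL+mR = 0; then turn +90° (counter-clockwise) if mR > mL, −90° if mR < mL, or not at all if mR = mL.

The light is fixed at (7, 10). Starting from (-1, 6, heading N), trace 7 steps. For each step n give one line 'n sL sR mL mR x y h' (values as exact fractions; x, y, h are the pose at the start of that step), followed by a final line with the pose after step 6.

n=0: pose=(-1,6,N); sL=5/13, sR=1; mL=18/13, mR=-5/26; mL+mR=31/26 → advance +1; mR−mL=-41/26 → turn -1·90°
n=1: pose=(-1,7,E); sL=40/37, sR=40/61; mL=3920/2257, mR=-20/37; mL+mR=2700/2257 → advance +1; mR−mL=-5140/2257 → turn -1·90°
n=2: pose=(0,7,S); sL=4/5, sR=20/53; mL=312/265, mR=-2/5; mL+mR=206/265 → advance +1; mR−mL=-418/265 → turn -1·90°
n=3: pose=(0,6,W); sL=40/117, sR=8/17; mL=1616/1989, mR=-20/117; mL+mR=1276/1989 → advance +1; mR−mL=-652/663 → turn -1·90°
n=4: pose=(-1,6,N); sL=5/13, sR=1; mL=18/13, mR=-5/26; mL+mR=31/26 → advance +1; mR−mL=-41/26 → turn -1·90°
n=5: pose=(-1,7,E); sL=40/37, sR=40/61; mL=3920/2257, mR=-20/37; mL+mR=2700/2257 → advance +1; mR−mL=-5140/2257 → turn -1·90°
n=6: pose=(0,7,S); sL=4/5, sR=20/53; mL=312/265, mR=-2/5; mL+mR=206/265 → advance +1; mR−mL=-418/265 → turn -1·90°

0 5/13 1 18/13 -5/26 -1 6 N
1 40/37 40/61 3920/2257 -20/37 -1 7 E
2 4/5 20/53 312/265 -2/5 0 7 S
3 40/117 8/17 1616/1989 -20/117 0 6 W
4 5/13 1 18/13 -5/26 -1 6 N
5 40/37 40/61 3920/2257 -20/37 -1 7 E
6 4/5 20/53 312/265 -2/5 0 7 S
final 0 6 W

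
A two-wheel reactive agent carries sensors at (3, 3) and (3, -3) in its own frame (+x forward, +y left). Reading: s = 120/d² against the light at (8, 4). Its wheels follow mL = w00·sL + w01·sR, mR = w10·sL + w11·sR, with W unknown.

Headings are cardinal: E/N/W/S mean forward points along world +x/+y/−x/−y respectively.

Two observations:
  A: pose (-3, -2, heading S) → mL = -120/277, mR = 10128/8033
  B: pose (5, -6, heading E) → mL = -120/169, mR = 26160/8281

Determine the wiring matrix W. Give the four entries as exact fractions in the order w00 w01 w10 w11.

0 -1 1 1

obs A: pose=(-3,-2,S) → sL=24/29, sR=120/277, mL=-120/277, mR=10128/8033
obs B: pose=(5,-6,E) → sL=120/49, sR=120/169, mL=-120/169, mR=26160/8281
sensor matrix S = [[24/29, 120/277], [120/49, 120/169]]; det S = -31484160/66521273
solve [mL_A; mL_B] = S·[w00; w01] and [mR_A; mR_B] = S·[w10; w11]:
  w00 = 0, w01 = -1, w10 = 1, w11 = 1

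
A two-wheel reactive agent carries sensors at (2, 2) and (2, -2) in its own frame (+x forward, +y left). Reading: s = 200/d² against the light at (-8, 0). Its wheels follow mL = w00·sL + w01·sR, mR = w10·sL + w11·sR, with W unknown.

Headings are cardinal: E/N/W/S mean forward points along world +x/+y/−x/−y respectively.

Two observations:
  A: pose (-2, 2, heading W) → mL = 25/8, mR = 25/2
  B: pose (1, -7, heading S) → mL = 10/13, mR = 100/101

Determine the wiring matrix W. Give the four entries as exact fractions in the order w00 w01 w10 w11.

0 1/2 1 0

obs A: pose=(-2,2,W) → sL=25/2, sR=25/4, mL=25/8, mR=25/2
obs B: pose=(1,-7,S) → sL=100/101, sR=20/13, mL=10/13, mR=100/101
sensor matrix S = [[25/2, 25/4], [100/101, 20/13]]; det S = 17125/1313
solve [mL_A; mL_B] = S·[w00; w01] and [mR_A; mR_B] = S·[w10; w11]:
  w00 = 0, w01 = 1/2, w10 = 1, w11 = 0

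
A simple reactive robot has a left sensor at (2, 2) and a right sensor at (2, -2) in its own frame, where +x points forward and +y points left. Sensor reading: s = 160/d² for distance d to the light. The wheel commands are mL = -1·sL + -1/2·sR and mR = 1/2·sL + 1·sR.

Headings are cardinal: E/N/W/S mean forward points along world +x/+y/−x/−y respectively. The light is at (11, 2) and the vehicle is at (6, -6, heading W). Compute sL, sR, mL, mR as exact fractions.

160/149 32/17 -5104/2533 6128/2533

left sensor world pos  = (4, -8); dL² = 149
right sensor world pos = (4, -4); dR² = 85
sL = 160/149 = 160/149
sR = 160/85 = 32/17
mL = -1·sL + -1/2·sR = -5104/2533
mR = 1/2·sL + 1·sR = 6128/2533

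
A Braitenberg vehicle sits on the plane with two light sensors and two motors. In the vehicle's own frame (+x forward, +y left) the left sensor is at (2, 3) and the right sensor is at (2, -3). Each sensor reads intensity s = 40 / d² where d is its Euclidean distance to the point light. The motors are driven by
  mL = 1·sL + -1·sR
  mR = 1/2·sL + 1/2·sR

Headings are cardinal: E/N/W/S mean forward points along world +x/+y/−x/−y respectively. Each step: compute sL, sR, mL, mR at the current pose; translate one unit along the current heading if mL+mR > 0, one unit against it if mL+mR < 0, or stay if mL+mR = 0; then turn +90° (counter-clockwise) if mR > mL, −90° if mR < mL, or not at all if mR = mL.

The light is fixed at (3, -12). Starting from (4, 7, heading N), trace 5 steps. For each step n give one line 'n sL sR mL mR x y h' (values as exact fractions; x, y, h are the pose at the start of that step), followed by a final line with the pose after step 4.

0 8/89 40/457 96/40673 3608/40673 4 7 N
1 4/29 4/53 96/1537 164/1537 4 8 W
2 40/333 40/333 0 40/333 3 8 S
3 5/61 2/13 -57/793 187/1586 3 7 E
4 8/89 40/457 96/40673 3608/40673 4 7 N
final 4 8 W

n=0: pose=(4,7,N); sL=8/89, sR=40/457; mL=96/40673, mR=3608/40673; mL+mR=3704/40673 → advance +1; mR−mL=3512/40673 → turn +1·90°
n=1: pose=(4,8,W); sL=4/29, sR=4/53; mL=96/1537, mR=164/1537; mL+mR=260/1537 → advance +1; mR−mL=68/1537 → turn +1·90°
n=2: pose=(3,8,S); sL=40/333, sR=40/333; mL=0, mR=40/333; mL+mR=40/333 → advance +1; mR−mL=40/333 → turn +1·90°
n=3: pose=(3,7,E); sL=5/61, sR=2/13; mL=-57/793, mR=187/1586; mL+mR=73/1586 → advance +1; mR−mL=301/1586 → turn +1·90°
n=4: pose=(4,7,N); sL=8/89, sR=40/457; mL=96/40673, mR=3608/40673; mL+mR=3704/40673 → advance +1; mR−mL=3512/40673 → turn +1·90°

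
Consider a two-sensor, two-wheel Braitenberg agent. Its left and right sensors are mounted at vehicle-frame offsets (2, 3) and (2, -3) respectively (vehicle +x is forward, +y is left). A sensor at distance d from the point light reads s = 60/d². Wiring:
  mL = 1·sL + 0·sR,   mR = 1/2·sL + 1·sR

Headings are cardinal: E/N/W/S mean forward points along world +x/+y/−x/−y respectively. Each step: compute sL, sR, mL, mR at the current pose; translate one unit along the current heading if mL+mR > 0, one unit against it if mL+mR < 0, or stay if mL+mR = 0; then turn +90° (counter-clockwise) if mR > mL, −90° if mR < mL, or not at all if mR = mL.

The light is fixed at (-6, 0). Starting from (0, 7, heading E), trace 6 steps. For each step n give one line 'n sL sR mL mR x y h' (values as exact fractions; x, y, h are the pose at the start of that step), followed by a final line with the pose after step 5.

0 15/41 3/4 15/41 153/164 0 7 E
1 60/97 60/181 60/97 11250/17557 1 7 N
2 6/5 30/73 6/5 369/365 1 8 W
3 60/109 60/181 60/109 11970/19729 0 8 N
4 15/13 3/8 15/13 99/104 0 9 W
5 12/25 12/37 12/25 522/925 -1 9 N
final -1 10 W

n=0: pose=(0,7,E); sL=15/41, sR=3/4; mL=15/41, mR=153/164; mL+mR=213/164 → advance +1; mR−mL=93/164 → turn +1·90°
n=1: pose=(1,7,N); sL=60/97, sR=60/181; mL=60/97, mR=11250/17557; mL+mR=22110/17557 → advance +1; mR−mL=390/17557 → turn +1·90°
n=2: pose=(1,8,W); sL=6/5, sR=30/73; mL=6/5, mR=369/365; mL+mR=807/365 → advance +1; mR−mL=-69/365 → turn -1·90°
n=3: pose=(0,8,N); sL=60/109, sR=60/181; mL=60/109, mR=11970/19729; mL+mR=22830/19729 → advance +1; mR−mL=1110/19729 → turn +1·90°
n=4: pose=(0,9,W); sL=15/13, sR=3/8; mL=15/13, mR=99/104; mL+mR=219/104 → advance +1; mR−mL=-21/104 → turn -1·90°
n=5: pose=(-1,9,N); sL=12/25, sR=12/37; mL=12/25, mR=522/925; mL+mR=966/925 → advance +1; mR−mL=78/925 → turn +1·90°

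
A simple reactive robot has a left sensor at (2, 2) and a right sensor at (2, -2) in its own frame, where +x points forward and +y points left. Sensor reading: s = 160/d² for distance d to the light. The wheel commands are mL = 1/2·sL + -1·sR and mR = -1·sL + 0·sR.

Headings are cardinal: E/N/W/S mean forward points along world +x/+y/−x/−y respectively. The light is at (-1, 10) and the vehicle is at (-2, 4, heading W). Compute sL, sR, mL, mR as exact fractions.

160/73 32/5 -1936/365 -160/73

left sensor world pos  = (-4, 2); dL² = 73
right sensor world pos = (-4, 6); dR² = 25
sL = 160/73 = 160/73
sR = 160/25 = 32/5
mL = 1/2·sL + -1·sR = -1936/365
mR = -1·sL + 0·sR = -160/73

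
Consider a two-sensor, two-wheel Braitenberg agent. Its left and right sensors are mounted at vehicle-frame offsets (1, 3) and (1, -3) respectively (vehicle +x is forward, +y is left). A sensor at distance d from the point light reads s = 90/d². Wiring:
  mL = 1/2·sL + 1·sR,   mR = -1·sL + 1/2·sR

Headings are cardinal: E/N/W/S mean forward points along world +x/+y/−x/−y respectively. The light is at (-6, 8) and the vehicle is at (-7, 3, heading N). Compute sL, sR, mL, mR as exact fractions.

left sensor world pos  = (-10, 4); dL² = 32
right sensor world pos = (-4, 4); dR² = 20
sL = 90/32 = 45/16
sR = 90/20 = 9/2
mL = 1/2·sL + 1·sR = 189/32
mR = -1·sL + 1/2·sR = -9/16

45/16 9/2 189/32 -9/16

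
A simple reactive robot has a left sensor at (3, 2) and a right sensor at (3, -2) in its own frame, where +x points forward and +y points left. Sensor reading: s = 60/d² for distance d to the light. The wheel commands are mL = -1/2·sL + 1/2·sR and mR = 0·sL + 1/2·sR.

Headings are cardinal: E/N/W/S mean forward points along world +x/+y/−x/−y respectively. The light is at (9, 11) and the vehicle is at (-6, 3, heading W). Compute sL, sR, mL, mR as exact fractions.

left sensor world pos  = (-9, 1); dL² = 424
right sensor world pos = (-9, 5); dR² = 360
sL = 60/424 = 15/106
sR = 60/360 = 1/6
mL = -1/2·sL + 1/2·sR = 2/159
mR = 0·sL + 1/2·sR = 1/12

15/106 1/6 2/159 1/12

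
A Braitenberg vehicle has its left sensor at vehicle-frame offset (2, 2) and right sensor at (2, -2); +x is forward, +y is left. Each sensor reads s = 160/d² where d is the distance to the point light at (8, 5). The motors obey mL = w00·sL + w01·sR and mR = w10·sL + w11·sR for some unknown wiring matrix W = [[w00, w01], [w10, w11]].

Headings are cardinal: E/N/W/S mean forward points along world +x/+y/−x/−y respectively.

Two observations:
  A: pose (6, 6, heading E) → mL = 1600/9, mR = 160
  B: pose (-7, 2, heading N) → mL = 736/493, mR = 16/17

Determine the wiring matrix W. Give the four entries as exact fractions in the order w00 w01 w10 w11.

1 1 0 1

obs A: pose=(6,6,E) → sL=160/9, sR=160, mL=1600/9, mR=160
obs B: pose=(-7,2,N) → sL=16/29, sR=16/17, mL=736/493, mR=16/17
sensor matrix S = [[160/9, 160], [16/29, 16/17]]; det S = -317440/4437
solve [mL_A; mL_B] = S·[w00; w01] and [mR_A; mR_B] = S·[w10; w11]:
  w00 = 1, w01 = 1, w10 = 0, w11 = 1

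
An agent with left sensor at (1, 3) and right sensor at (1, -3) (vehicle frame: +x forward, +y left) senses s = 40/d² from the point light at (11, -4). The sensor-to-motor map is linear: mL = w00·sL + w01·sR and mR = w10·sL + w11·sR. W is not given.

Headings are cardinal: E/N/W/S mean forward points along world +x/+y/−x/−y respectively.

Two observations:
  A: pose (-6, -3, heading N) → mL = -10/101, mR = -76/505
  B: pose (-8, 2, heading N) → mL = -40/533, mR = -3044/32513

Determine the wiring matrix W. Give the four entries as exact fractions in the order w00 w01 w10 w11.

obs A: pose=(-6,-3,N) → sL=10/101, sR=1/5, mL=-10/101, mR=-76/505
obs B: pose=(-8,2,N) → sL=40/533, sR=8/61, mL=-40/533, mR=-3044/32513
sensor matrix S = [[10/101, 1/5], [40/533, 8/61]]; det S = -6648/3283813
solve [mL_A; mL_B] = S·[w00; w01] and [mR_A; mR_B] = S·[w10; w11]:
  w00 = -1, w01 = 0, w10 = 1/2, w11 = -1

-1 0 1/2 -1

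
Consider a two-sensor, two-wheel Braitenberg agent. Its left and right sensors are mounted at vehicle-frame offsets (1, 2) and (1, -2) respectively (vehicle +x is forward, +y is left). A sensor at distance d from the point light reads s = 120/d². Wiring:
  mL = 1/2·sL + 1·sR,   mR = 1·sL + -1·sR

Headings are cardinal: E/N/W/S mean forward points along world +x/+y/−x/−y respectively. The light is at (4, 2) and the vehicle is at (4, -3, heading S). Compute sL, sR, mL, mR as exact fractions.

3 3 9/2 0

left sensor world pos  = (6, -4); dL² = 40
right sensor world pos = (2, -4); dR² = 40
sL = 120/40 = 3
sR = 120/40 = 3
mL = 1/2·sL + 1·sR = 9/2
mR = 1·sL + -1·sR = 0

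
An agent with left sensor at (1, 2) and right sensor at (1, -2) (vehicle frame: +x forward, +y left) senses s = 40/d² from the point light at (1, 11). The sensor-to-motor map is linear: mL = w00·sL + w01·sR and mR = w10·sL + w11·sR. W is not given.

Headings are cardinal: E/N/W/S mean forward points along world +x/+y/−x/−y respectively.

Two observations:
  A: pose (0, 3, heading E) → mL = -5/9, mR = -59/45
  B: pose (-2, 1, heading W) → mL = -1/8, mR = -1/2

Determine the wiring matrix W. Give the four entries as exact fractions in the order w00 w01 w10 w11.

obs A: pose=(0,3,E) → sL=10/9, sR=2/5, mL=-5/9, mR=-59/45
obs B: pose=(-2,1,W) → sL=1/4, sR=1/2, mL=-1/8, mR=-1/2
sensor matrix S = [[10/9, 2/5], [1/4, 1/2]]; det S = 41/90
solve [mL_A; mL_B] = S·[w00; w01] and [mR_A; mR_B] = S·[w10; w11]:
  w00 = -1/2, w01 = 0, w10 = -1, w11 = -1/2

-1/2 0 -1 -1/2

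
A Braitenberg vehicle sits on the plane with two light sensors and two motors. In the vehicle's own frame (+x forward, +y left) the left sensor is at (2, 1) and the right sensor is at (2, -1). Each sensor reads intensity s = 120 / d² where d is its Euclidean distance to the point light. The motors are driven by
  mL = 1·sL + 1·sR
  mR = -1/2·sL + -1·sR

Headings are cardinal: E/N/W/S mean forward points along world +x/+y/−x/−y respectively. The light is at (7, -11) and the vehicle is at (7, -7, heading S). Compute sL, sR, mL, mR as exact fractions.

24 24 48 -36

left sensor world pos  = (8, -9); dL² = 5
right sensor world pos = (6, -9); dR² = 5
sL = 120/5 = 24
sR = 120/5 = 24
mL = 1·sL + 1·sR = 48
mR = -1/2·sL + -1·sR = -36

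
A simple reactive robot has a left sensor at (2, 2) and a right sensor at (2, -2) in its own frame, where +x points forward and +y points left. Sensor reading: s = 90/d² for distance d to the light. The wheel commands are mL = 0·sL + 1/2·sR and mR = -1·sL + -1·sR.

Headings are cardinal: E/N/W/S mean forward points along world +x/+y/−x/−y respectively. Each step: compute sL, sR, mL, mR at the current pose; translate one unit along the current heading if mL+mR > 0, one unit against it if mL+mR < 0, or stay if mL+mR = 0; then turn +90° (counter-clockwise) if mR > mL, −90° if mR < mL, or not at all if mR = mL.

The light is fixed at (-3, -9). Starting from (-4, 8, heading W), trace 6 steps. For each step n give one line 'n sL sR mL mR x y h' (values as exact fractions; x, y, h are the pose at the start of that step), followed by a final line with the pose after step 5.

n=0: pose=(-4,8,W); sL=5/13, sR=9/37; mL=9/74, mR=-302/481; mL+mR=-487/962 → advance -1; mR−mL=-721/962 → turn -1·90°
n=1: pose=(-3,8,N); sL=18/73, sR=18/73; mL=9/73, mR=-36/73; mL+mR=-27/73 → advance -1; mR−mL=-45/73 → turn -1·90°
n=2: pose=(-3,7,E); sL=45/164, sR=9/20; mL=9/40, mR=-297/410; mL+mR=-819/1640 → advance -1; mR−mL=-1557/1640 → turn -1·90°
n=3: pose=(-4,7,S); sL=90/197, sR=18/41; mL=9/41, mR=-7236/8077; mL+mR=-5463/8077 → advance -1; mR−mL=-9009/8077 → turn -1·90°
n=4: pose=(-4,8,W); sL=5/13, sR=9/37; mL=9/74, mR=-302/481; mL+mR=-487/962 → advance -1; mR−mL=-721/962 → turn -1·90°
n=5: pose=(-3,8,N); sL=18/73, sR=18/73; mL=9/73, mR=-36/73; mL+mR=-27/73 → advance -1; mR−mL=-45/73 → turn -1·90°

0 5/13 9/37 9/74 -302/481 -4 8 W
1 18/73 18/73 9/73 -36/73 -3 8 N
2 45/164 9/20 9/40 -297/410 -3 7 E
3 90/197 18/41 9/41 -7236/8077 -4 7 S
4 5/13 9/37 9/74 -302/481 -4 8 W
5 18/73 18/73 9/73 -36/73 -3 8 N
final -3 7 E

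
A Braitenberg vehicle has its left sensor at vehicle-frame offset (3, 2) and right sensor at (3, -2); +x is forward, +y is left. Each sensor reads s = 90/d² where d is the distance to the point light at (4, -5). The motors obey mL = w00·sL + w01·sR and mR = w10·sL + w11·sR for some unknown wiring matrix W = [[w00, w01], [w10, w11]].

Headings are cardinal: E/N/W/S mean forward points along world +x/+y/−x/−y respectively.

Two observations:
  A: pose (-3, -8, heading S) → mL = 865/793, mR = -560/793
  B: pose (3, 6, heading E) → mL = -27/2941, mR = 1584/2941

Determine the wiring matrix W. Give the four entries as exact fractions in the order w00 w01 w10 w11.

1 -1/2 -1 1

obs A: pose=(-3,-8,S) → sL=90/61, sR=10/13, mL=865/793, mR=-560/793
obs B: pose=(3,6,E) → sL=90/173, sR=18/17, mL=-27/2941, mR=1584/2941
sensor matrix S = [[90/61, 10/13], [90/173, 18/17]]; det S = 2710080/2332213
solve [mL_A; mL_B] = S·[w00; w01] and [mR_A; mR_B] = S·[w10; w11]:
  w00 = 1, w01 = -1/2, w10 = -1, w11 = 1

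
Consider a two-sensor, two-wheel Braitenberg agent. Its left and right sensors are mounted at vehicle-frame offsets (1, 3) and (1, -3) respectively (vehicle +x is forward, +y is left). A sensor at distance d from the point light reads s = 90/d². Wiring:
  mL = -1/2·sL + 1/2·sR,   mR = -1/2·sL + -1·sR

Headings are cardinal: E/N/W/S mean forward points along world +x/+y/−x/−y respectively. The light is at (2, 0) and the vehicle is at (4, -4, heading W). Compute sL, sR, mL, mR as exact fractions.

9/5 45 108/5 -459/10

left sensor world pos  = (3, -7); dL² = 50
right sensor world pos = (3, -1); dR² = 2
sL = 90/50 = 9/5
sR = 90/2 = 45
mL = -1/2·sL + 1/2·sR = 108/5
mR = -1/2·sL + -1·sR = -459/10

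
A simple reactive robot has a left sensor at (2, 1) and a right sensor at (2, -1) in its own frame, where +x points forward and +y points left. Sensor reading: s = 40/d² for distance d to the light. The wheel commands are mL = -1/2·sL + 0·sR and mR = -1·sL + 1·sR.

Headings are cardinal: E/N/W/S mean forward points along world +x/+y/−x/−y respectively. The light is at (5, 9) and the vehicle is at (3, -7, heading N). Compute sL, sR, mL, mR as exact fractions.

8/41 40/197 -4/41 64/8077

left sensor world pos  = (2, -5); dL² = 205
right sensor world pos = (4, -5); dR² = 197
sL = 40/205 = 8/41
sR = 40/197 = 40/197
mL = -1/2·sL + 0·sR = -4/41
mR = -1·sL + 1·sR = 64/8077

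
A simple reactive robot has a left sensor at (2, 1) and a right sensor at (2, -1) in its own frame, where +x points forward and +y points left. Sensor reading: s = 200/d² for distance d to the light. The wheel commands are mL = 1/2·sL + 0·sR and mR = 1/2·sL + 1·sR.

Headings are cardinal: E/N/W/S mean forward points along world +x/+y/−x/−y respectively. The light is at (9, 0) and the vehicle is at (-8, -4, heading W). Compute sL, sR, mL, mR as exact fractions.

100/193 20/37 50/193 5710/7141

left sensor world pos  = (-10, -5); dL² = 386
right sensor world pos = (-10, -3); dR² = 370
sL = 200/386 = 100/193
sR = 200/370 = 20/37
mL = 1/2·sL + 0·sR = 50/193
mR = 1/2·sL + 1·sR = 5710/7141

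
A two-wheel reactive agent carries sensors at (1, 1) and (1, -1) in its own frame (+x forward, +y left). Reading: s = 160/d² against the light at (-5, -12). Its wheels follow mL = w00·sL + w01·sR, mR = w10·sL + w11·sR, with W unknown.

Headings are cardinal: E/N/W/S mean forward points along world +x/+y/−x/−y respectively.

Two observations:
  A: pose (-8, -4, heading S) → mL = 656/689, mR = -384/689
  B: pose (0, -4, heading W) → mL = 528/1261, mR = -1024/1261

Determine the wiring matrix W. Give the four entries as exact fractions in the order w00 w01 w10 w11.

obs A: pose=(-8,-4,S) → sL=160/53, sR=32/13, mL=656/689, mR=-384/689
obs B: pose=(0,-4,W) → sL=32/13, sR=160/97, mL=528/1261, mR=-1024/1261
sensor matrix S = [[160/53, 32/13], [32/13, 160/97]]; det S = -937984/868829
solve [mL_A; mL_B] = S·[w00; w01] and [mR_A; mR_B] = S·[w10; w11]:
  w00 = -1/2, w01 = 1, w10 = -1, w11 = 1

-1/2 1 -1 1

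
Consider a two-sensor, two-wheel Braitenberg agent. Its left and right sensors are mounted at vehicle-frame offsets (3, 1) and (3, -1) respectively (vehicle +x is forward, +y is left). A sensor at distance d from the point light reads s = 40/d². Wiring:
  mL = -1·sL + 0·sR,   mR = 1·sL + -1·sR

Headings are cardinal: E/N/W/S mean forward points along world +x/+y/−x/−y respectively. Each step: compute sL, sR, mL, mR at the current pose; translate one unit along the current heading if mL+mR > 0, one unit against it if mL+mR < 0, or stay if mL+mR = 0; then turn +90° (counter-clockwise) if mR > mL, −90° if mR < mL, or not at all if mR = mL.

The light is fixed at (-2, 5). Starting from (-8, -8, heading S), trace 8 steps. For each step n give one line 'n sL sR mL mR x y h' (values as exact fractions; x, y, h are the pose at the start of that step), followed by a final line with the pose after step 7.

0 40/281 8/61 -40/281 192/17141 -8 -8 S
1 4/13 20/89 -4/13 96/1157 -8 -7 E
2 8/29 40/117 -8/29 -224/3393 -9 -7 N
3 5/37 10/61 -5/37 -65/2257 -9 -8 W
4 40/281 8/61 -40/281 192/17141 -8 -8 S
5 4/13 20/89 -4/13 96/1157 -8 -7 E
6 8/29 40/117 -8/29 -224/3393 -9 -7 N
7 5/37 10/61 -5/37 -65/2257 -9 -8 W
final -8 -8 S

n=0: pose=(-8,-8,S); sL=40/281, sR=8/61; mL=-40/281, mR=192/17141; mL+mR=-8/61 → advance -1; mR−mL=2632/17141 → turn +1·90°
n=1: pose=(-8,-7,E); sL=4/13, sR=20/89; mL=-4/13, mR=96/1157; mL+mR=-20/89 → advance -1; mR−mL=452/1157 → turn +1·90°
n=2: pose=(-9,-7,N); sL=8/29, sR=40/117; mL=-8/29, mR=-224/3393; mL+mR=-40/117 → advance -1; mR−mL=712/3393 → turn +1·90°
n=3: pose=(-9,-8,W); sL=5/37, sR=10/61; mL=-5/37, mR=-65/2257; mL+mR=-10/61 → advance -1; mR−mL=240/2257 → turn +1·90°
n=4: pose=(-8,-8,S); sL=40/281, sR=8/61; mL=-40/281, mR=192/17141; mL+mR=-8/61 → advance -1; mR−mL=2632/17141 → turn +1·90°
n=5: pose=(-8,-7,E); sL=4/13, sR=20/89; mL=-4/13, mR=96/1157; mL+mR=-20/89 → advance -1; mR−mL=452/1157 → turn +1·90°
n=6: pose=(-9,-7,N); sL=8/29, sR=40/117; mL=-8/29, mR=-224/3393; mL+mR=-40/117 → advance -1; mR−mL=712/3393 → turn +1·90°
n=7: pose=(-9,-8,W); sL=5/37, sR=10/61; mL=-5/37, mR=-65/2257; mL+mR=-10/61 → advance -1; mR−mL=240/2257 → turn +1·90°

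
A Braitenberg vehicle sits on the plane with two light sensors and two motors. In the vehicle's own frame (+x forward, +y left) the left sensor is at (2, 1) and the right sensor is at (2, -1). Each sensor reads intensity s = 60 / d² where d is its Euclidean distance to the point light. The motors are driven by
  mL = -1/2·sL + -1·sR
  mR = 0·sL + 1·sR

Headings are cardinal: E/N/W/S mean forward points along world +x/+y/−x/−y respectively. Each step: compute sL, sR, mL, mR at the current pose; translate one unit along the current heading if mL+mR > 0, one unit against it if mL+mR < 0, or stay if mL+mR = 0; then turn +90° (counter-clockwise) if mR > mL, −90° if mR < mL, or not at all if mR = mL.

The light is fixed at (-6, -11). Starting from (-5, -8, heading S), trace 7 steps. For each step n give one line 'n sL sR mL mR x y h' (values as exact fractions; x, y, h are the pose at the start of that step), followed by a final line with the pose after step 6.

n=0: pose=(-5,-8,S); sL=12, sR=60; mL=-66, mR=60; mL+mR=-6 → advance -1; mR−mL=126 → turn +1·90°
n=1: pose=(-5,-7,E); sL=30/17, sR=10/3; mL=-215/51, mR=10/3; mL+mR=-15/17 → advance -1; mR−mL=385/51 → turn +1·90°
n=2: pose=(-6,-7,N); sL=60/37, sR=60/37; mL=-90/37, mR=60/37; mL+mR=-30/37 → advance -1; mR−mL=150/37 → turn +1·90°
n=3: pose=(-6,-8,W); sL=15/2, sR=3; mL=-27/4, mR=3; mL+mR=-15/4 → advance -1; mR−mL=39/4 → turn +1·90°
n=4: pose=(-5,-8,S); sL=12, sR=60; mL=-66, mR=60; mL+mR=-6 → advance -1; mR−mL=126 → turn +1·90°
n=5: pose=(-5,-7,E); sL=30/17, sR=10/3; mL=-215/51, mR=10/3; mL+mR=-15/17 → advance -1; mR−mL=385/51 → turn +1·90°
n=6: pose=(-6,-7,N); sL=60/37, sR=60/37; mL=-90/37, mR=60/37; mL+mR=-30/37 → advance -1; mR−mL=150/37 → turn +1·90°

0 12 60 -66 60 -5 -8 S
1 30/17 10/3 -215/51 10/3 -5 -7 E
2 60/37 60/37 -90/37 60/37 -6 -7 N
3 15/2 3 -27/4 3 -6 -8 W
4 12 60 -66 60 -5 -8 S
5 30/17 10/3 -215/51 10/3 -5 -7 E
6 60/37 60/37 -90/37 60/37 -6 -7 N
final -6 -8 W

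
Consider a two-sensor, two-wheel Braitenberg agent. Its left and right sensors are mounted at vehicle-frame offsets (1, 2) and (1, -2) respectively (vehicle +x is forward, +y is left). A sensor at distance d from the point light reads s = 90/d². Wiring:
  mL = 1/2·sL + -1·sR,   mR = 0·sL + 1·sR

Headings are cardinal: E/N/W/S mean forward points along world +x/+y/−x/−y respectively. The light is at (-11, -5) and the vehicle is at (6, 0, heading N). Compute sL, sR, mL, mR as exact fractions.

10/29 90/397 -625/11513 90/397

left sensor world pos  = (4, 1); dL² = 261
right sensor world pos = (8, 1); dR² = 397
sL = 90/261 = 10/29
sR = 90/397 = 90/397
mL = 1/2·sL + -1·sR = -625/11513
mR = 0·sL + 1·sR = 90/397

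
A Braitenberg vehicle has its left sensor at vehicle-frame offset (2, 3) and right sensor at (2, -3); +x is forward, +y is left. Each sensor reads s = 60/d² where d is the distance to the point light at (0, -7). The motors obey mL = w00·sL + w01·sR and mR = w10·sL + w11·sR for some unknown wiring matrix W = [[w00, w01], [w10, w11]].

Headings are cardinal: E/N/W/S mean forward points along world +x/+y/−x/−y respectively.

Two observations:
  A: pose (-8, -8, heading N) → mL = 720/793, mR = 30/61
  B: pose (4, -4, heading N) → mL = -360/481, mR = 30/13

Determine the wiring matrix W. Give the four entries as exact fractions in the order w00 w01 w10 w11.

obs A: pose=(-8,-8,N) → sL=30/61, sR=30/13, mL=720/793, mR=30/61
obs B: pose=(4,-4,N) → sL=30/13, sR=30/37, mL=-360/481, mR=30/13
sensor matrix S = [[30/61, 30/13], [30/13, 30/37]]; det S = -1879200/381433
solve [mL_A; mL_B] = S·[w00; w01] and [mR_A; mR_B] = S·[w10; w11]:
  w00 = -1/2, w01 = 1/2, w10 = 1, w11 = 0

-1/2 1/2 1 0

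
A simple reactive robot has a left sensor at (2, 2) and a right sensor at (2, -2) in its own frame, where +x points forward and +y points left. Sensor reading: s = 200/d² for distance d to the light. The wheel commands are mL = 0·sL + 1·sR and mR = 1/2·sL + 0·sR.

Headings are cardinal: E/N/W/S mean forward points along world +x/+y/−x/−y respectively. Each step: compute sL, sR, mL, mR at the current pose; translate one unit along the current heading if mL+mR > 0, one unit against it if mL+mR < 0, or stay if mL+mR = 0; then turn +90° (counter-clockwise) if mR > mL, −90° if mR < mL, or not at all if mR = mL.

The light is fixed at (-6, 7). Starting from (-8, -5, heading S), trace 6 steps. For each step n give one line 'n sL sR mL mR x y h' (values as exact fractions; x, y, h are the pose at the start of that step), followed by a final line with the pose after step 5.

0 50/49 50/53 50/53 25/49 -8 -5 S
1 200/241 200/137 200/137 100/241 -8 -6 W
2 100/73 100/61 100/61 50/73 -9 -6 N
3 200/101 200/197 200/197 100/101 -9 -5 E
4 50/49 50/53 50/53 25/49 -8 -5 S
5 200/241 200/137 200/137 100/241 -8 -6 W
final -9 -6 N

n=0: pose=(-8,-5,S); sL=50/49, sR=50/53; mL=50/53, mR=25/49; mL+mR=3775/2597 → advance +1; mR−mL=-1125/2597 → turn -1·90°
n=1: pose=(-8,-6,W); sL=200/241, sR=200/137; mL=200/137, mR=100/241; mL+mR=61900/33017 → advance +1; mR−mL=-34500/33017 → turn -1·90°
n=2: pose=(-9,-6,N); sL=100/73, sR=100/61; mL=100/61, mR=50/73; mL+mR=10350/4453 → advance +1; mR−mL=-4250/4453 → turn -1·90°
n=3: pose=(-9,-5,E); sL=200/101, sR=200/197; mL=200/197, mR=100/101; mL+mR=39900/19897 → advance +1; mR−mL=-500/19897 → turn -1·90°
n=4: pose=(-8,-5,S); sL=50/49, sR=50/53; mL=50/53, mR=25/49; mL+mR=3775/2597 → advance +1; mR−mL=-1125/2597 → turn -1·90°
n=5: pose=(-8,-6,W); sL=200/241, sR=200/137; mL=200/137, mR=100/241; mL+mR=61900/33017 → advance +1; mR−mL=-34500/33017 → turn -1·90°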